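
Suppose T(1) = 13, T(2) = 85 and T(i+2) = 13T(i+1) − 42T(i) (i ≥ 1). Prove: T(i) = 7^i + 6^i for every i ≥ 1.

Base cases: T(1) = 13 and 7^1 + 6^1 = 13; T(2) = 85 and 7^2 + 6^2 = 85.
Assume T(j) = 7^j + 6^j for all 1 ≤ j ≤ m, where m ≥ 2.
Then T(m+1) = 13T(m) − 42T(m−1) = 13·(7^m + 6^m) − 42·(7^{m−1} + 6^{m−1}) = (13·7 − 42)7^{m−1} + (13·6 − 42)6^{m−1} = 49·7^{m−1} + 36·6^{m−1} = 7^{m+1} + 6^{m+1}.
Hence T(i) = 7^i + 6^i for every i ≥ 1, by strong induction.

T(i) = 7^i + 6^i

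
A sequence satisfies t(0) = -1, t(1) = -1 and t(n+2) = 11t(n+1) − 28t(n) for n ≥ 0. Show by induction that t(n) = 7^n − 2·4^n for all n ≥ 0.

Base cases: t(0) = -1 and 7^0 − 2·4^0 = -1; t(1) = -1 and 7^1 − 2·4^1 = -1.
Assume t(j) = 7^j − 2·4^j for all 0 ≤ j ≤ k, where k ≥ 1.
Then t(k+1) = 11t(k) − 28t(k−1) = 11·(7^k − 2·4^k) − 28·(7^{k−1} − 2·4^{k−1}) = (11·7 − 28)7^{k−1} − 2·(11·4 − 28)4^{k−1} = 49·7^{k−1} − 32·4^{k−1} = 7^{k+1} − 2·4^{k+1}.
By strong induction, t(n) = 7^n − 2·4^n for all n ≥ 0.

t(n) = 7^n − 2·4^n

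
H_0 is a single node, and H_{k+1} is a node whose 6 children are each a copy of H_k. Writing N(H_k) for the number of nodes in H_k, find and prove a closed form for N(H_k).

Claim: N(H_k) = (6^{k+1} − 1)/5.

Base case: N(H_0) = 1, and (6^{0+1} − 1)/5 = 1.
Assume N(H_r) = (6^{r+1} − 1)/5.
Then N(H_{r+1}) = 1 + 6N(H_r) = 1 + 6·(6^{r+1} − 1)/5 = 1 + (6^{r+2} − 6)/5 = (5 + 6^{r+2} − 6)/5 = (6^{r+2} − 1)/5.
By induction, N(H_k) = (6^{k+1} − 1)/5 for all k ≥ 0.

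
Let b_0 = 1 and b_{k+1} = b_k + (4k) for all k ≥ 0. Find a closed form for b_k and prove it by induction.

Claim: b_k = 2k^2 − 2k + 1.

Base case: b_0 = 1, and 2·0^2 − 2·0 + 1 = 1.
Assume b_m = 2m^2 − 2m + 1.
Then b_{m+1} = b_m + (4m) = (2m^2 − 2m + 1) + (4m) = 2m^2 + 2m + 1,
and 2·(m+1)^2 − 2·(m+1) + 1 = 2m^2 + 2m + 1.
This completes the inductive step, so b_k = 2k^2 − 2k + 1 for all k ≥ 0.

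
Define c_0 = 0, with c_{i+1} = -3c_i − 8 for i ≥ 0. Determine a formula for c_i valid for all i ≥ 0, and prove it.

Claim: c_i = 2·(-3)^i − 2.

Base case: c_0 = 0, and 2·(-3)^0 − 2 = 2 − 2 = 0.
Assume c_r = 2·(-3)^r − 2 for some r ≥ 0.
Then c_{r+1} = -3c_r − 8 = -3·(2·(-3)^r − 2) − 8 = -6·(-3)^r + 6 − 8 = 2·(-3)^{r+1} − 2.
Hence c_i = 2·(-3)^i − 2 for every i ≥ 0, by induction.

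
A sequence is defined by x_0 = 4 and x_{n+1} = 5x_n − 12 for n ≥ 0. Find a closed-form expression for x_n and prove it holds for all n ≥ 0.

Claim: x_n = 5^n + 3.

Base case: x_0 = 4, and 5^0 + 3 = 1 + 3 = 4.
Assume x_r = 5^r + 3 for some r ≥ 0.
Then x_{r+1} = 5x_r − 12 = 5·(5^r + 3) − 12 = 5^{r+1} + 15 − 12 = 5^{r+1} + 3.
So the formula holds for r+1, and by induction x_n = 5^n + 3 for all n ≥ 0.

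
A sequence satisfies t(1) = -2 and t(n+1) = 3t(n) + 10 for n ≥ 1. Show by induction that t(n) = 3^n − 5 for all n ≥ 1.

Base case: t(1) = -2, and 3^1 − 5 = 3 − 5 = -2.
Assume t(r) = 3^r − 5 for some r ≥ 1.
Then t(r+1) = 3t(r) + 10 = 3·(3^r − 5) + 10 = 3^{r+1} − 15 + 10 = 3^{r+1} − 5.
Hence t(n) = 3^n − 5 for every n ≥ 1, by induction.

t(n) = 3^n − 5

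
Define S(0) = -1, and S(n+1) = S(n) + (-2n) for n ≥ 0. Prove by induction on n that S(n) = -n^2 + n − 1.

Base case: S(0) = -1, and -0^2 + 0 − 1 = -1.
Assume S(k) = -k^2 + k − 1.
Then S(k+1) = S(k) + (-2k) = (-k^2 + k − 1) + (-2k) = -k^2 − k − 1,
and -(k+1)^2 + (k+1) − 1 = -k^2 − k − 1.
This completes the inductive step, so S(n) = -n^2 + n − 1 for all n ≥ 0.

S(n) = -n^2 + n − 1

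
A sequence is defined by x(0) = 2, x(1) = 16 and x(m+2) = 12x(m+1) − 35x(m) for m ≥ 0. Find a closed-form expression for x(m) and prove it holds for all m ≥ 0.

Claim: x(m) = 3·7^m − 5^m.

Base cases: x(0) = 2 and 3·7^0 − 5^0 = 2; x(1) = 16 and 3·7^1 − 5^1 = 16.
Assume x(j) = 3·7^j − 5^j for all 0 ≤ j ≤ k, where k ≥ 1.
Then x(k+1) = 12x(k) − 35x(k−1) = 12·(3·7^k − 5^k) − 35·(3·7^{k−1} − 5^{k−1}) = 3·(12·7 − 35)7^{k−1} − (12·5 − 35)5^{k−1} = 147·7^{k−1} − 25·5^{k−1} = 3·7^{k+1} − 5^{k+1}.
This completes the inductive step, so x(m) = 3·7^m − 5^m for all m ≥ 0.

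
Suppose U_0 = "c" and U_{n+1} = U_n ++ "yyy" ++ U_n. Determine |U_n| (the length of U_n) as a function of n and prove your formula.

Claim: |U_n| = 2^{n+2} − 3.

Base case: |U_0| = 1, and 2^{0+2} − 3 = 1.
Assume |U_k| = 2^{k+2} − 3.
Then |U_{k+1}| = |U_k| + 3 + |U_k| = 2|U_k| + 3 = 2(2^{k+2} − 3) + 3 = 2^{k+3} − 6 + 3 = 2^{k+3} − 3.
This completes the inductive step, so |U_n| = 2^{n+2} − 3 for all n ≥ 0.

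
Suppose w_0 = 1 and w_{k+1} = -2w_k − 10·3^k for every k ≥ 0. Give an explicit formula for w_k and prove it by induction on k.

Claim: w_k = 3·(-2)^k − 2·3^k.

Base case: w_0 = 1, and 3·(-2)^0 − 2·3^0 = 3 − 2 = 1.
Assume w_m = 3·(-2)^m − 2·3^m for some m ≥ 0.
Then w_{m+1} = -2w_m − 10·3^m = -2·(3·(-2)^m − 2·3^m) − 10·3^m = 3·(-2)^{m+1} + 4·3^m − 10·3^m = 3·(-2)^{m+1} − 6·3^m = 3·(-2)^{m+1} − 2·3^{m+1}.
By induction, w_k = 3·(-2)^k − 2·3^k for all k ≥ 0.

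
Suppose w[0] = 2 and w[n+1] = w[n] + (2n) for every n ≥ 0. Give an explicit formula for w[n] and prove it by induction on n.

Claim: w[n] = n^2 − n + 2.

Base case: w[0] = 2, and 0^2 − 0 + 2 = 2.
Assume w[k] = k^2 − k + 2.
Then w[k+1] = w[k] + (2k) = (k^2 − k + 2) + (2k) = k^2 + k + 2,
and (k+1)^2 − (k+1) + 2 = k^2 + k + 2.
Hence w[n] = n^2 − n + 2 for every n ≥ 0, by induction.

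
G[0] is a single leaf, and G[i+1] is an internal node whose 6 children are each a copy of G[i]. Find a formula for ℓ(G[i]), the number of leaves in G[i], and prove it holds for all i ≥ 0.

Claim: ℓ(G[i]) = 6^i.

Base case: ℓ(G[0]) = 1, and 6^0 = 1.
Assume ℓ(G[k]) = 6^k.
Then ℓ(G[k+1]) = 6·ℓ(G[k]) = 6·6^k = 6^{k+1}.
By induction, ℓ(G[i]) = 6^i for all i ≥ 0.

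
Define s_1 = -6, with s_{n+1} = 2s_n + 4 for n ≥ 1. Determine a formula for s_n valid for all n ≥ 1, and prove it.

Claim: s_n = -2^n − 4.

Base case: s_1 = -6, and -2^1 − 4 = -2 − 4 = -6.
Assume s_k = -2^k − 4 for some k ≥ 1.
Then s_{k+1} = 2s_k + 4 = 2·(-2^k − 4) + 4 = -2^{k+1} − 8 + 4 = -2^{k+1} − 4.
By induction, s_n = -2^n − 4 for all n ≥ 1.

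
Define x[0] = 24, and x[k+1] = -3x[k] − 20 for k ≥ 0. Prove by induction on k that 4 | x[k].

Base case: x[0] = 24 = 4·6, so 4 | x[0].
Assume 4 | x[r], so x[r] = 4t for some integer t.
Then x[r+1] = -3x[r] − 20 = -3·(4t) − 20 = 4(-3t − 5), so 4 | x[r+1].
This completes the inductive step, so 4 | x[k] for all k ≥ 0.

4 | x[k]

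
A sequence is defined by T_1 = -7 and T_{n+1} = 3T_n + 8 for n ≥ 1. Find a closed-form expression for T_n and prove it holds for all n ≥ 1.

Claim: T_n = -3^n − 4.

Base case: T_1 = -7, and -3^1 − 4 = -3 − 4 = -7.
Assume T_k = -3^k − 4 for some k ≥ 1.
Then T_{k+1} = 3T_k + 8 = 3·(-3^k − 4) + 8 = -3^{k+1} − 12 + 8 = -3^{k+1} − 4.
This completes the inductive step, so T_n = -3^n − 4 for all n ≥ 1.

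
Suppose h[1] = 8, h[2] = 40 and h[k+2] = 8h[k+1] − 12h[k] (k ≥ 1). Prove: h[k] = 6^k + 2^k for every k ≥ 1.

Base cases: h[1] = 8 and 6^1 + 2^1 = 8; h[2] = 40 and 6^2 + 2^2 = 40.
Assume h[j] = 6^j + 2^j for all 1 ≤ j ≤ r, where r ≥ 2.
Then h[r+1] = 8h[r] − 12h[r−1] = 8·(6^r + 2^r) − 12·(6^{r−1} + 2^{r−1}) = (8·6 − 12)6^{r−1} + (8·2 − 12)2^{r−1} = 36·6^{r−1} + 4·2^{r−1} = 6^{r+1} + 2^{r+1}.
This completes the inductive step, so h[k] = 6^k + 2^k for all k ≥ 1.

h[k] = 6^k + 2^k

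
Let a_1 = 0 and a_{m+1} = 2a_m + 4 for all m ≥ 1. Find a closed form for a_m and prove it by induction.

Claim: a_m = 2^{m+1} − 4.

Base case: a_1 = 0, and 2^{1+1} − 4 = 4 − 4 = 0.
Assume a_j = 2^{j+1} − 4 for some j ≥ 1.
Then a_{j+1} = 2a_j + 4 = 2·(2^{j+1} − 4) + 4 = 2^{j+2} − 8 + 4 = 2^{j+2} − 4.
Hence a_m = 2^{m+1} − 4 for every m ≥ 1, by induction.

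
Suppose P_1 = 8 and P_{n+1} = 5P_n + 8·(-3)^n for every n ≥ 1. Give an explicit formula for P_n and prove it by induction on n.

Claim: P_n = 5^n − (-3)^n.

Base case: P_1 = 8, and 5^1 − (-3)^1 = 5 + 3 = 8.
Assume P_j = 5^j − (-3)^j for some j ≥ 1.
Then P_{j+1} = 5P_j + 8·(-3)^j = 5·(5^j − (-3)^j) + 8·(-3)^j = 5^{j+1} − 5·(-3)^j + 8·(-3)^j = 5^{j+1} + 3·(-3)^j = 5^{j+1} − (-3)^{j+1}.
Hence P_n = 5^n − (-3)^n for every n ≥ 1, by induction.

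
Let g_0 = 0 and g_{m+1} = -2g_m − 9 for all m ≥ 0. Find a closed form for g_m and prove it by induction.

Claim: g_m = 3·(-2)^m − 3.

Base case: g_0 = 0, and 3·(-2)^0 − 3 = 3 − 3 = 0.
Assume g_j = 3·(-2)^j − 3 for some j ≥ 0.
Then g_{j+1} = -2g_j − 9 = -2·(3·(-2)^j − 3) − 9 = -6·(-2)^j + 6 − 9 = 3·(-2)^{j+1} − 3.
By induction, g_m = 3·(-2)^m − 3 for all m ≥ 0.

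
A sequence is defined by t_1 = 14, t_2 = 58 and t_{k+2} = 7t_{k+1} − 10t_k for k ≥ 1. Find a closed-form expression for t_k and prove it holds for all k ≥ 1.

Claim: t_k = 2·5^k + 2·2^k.

Base cases: t_1 = 14 and 2·5^1 + 2·2^1 = 14; t_2 = 58 and 2·5^2 + 2·2^2 = 58.
Assume t_j = 2·5^j + 2·2^j for all 1 ≤ j ≤ r, where r ≥ 2.
Then t_{r+1} = 7t_r − 10t_{r−1} = 7·(2·5^r + 2·2^r) − 10·(2·5^{r−1} + 2·2^{r−1}) = 2·(7·5 − 10)5^{r−1} + 2·(7·2 − 10)2^{r−1} = 50·5^{r−1} + 8·2^{r−1} = 2·5^{r+1} + 2·2^{r+1}.
So the formula holds for r+1, and by strong induction t_k = 2·5^k + 2·2^k for all k ≥ 1.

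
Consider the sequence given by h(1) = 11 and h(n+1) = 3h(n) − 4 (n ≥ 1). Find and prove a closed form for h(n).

Claim: h(n) = 3^{n+1} + 2.

Base case: h(1) = 11, and 3^{1+1} + 2 = 9 + 2 = 11.
Assume h(r) = 3^{r+1} + 2 for some r ≥ 1.
Then h(r+1) = 3h(r) − 4 = 3·(3^{r+1} + 2) − 4 = 3^{r+2} + 6 − 4 = 3^{r+2} + 2.
So the formula holds for r+1, and by induction h(n) = 3^{n+1} + 2 for all n ≥ 1.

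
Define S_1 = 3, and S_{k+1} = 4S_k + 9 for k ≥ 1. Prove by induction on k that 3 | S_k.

Base case: S_1 = 3 = 3·1, so 3 | S_1.
Assume 3 | S_j, so S_j = 3t for some integer t.
Then S_{j+1} = 4S_j + 9 = 4·(3t) + 9 = 3(4t + 3), so 3 | S_{j+1}.
So the property holds for j+1, and by induction 3 | S_k for all k ≥ 1.

3 | S_k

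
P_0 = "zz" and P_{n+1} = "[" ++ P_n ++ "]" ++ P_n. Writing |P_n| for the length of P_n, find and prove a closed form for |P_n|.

Claim: |P_n| = 2^{n+2} − 2.

Base case: |P_0| = 2, and 2^{0+2} − 2 = 2.
Assume |P_m| = 2^{m+2} − 2.
Then |P_{m+1}| = 1 + |P_m| + 1 + |P_m| = 2|P_m| + 2 = 2(2^{m+2} − 2) + 2 = 2^{m+3} − 4 + 2 = 2^{m+3} − 2.
By induction, |P_n| = 2^{n+2} − 2 for all n ≥ 0.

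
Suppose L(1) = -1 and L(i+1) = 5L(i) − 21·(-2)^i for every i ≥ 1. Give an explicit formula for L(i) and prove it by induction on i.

Claim: L(i) = 5^i + 3·(-2)^i.

Base case: L(1) = -1, and 5^1 + 3·(-2)^1 = 5 − 6 = -1.
Assume L(j) = 5^j + 3·(-2)^j for some j ≥ 1.
Then L(j+1) = 5L(j) − 21·(-2)^j = 5·(5^j + 3·(-2)^j) − 21·(-2)^j = 5^{j+1} + 15·(-2)^j − 21·(-2)^j = 5^{j+1} − 6·(-2)^j = 5^{j+1} + 3·(-2)^{j+1}.
By induction, L(i) = 5^i + 3·(-2)^i for all i ≥ 1.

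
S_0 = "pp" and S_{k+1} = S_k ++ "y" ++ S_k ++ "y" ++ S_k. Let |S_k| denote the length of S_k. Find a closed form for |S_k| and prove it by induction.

Claim: |S_k| = 3^{k+1} − 1.

Base case: |S_0| = 2, and 3^{0+1} − 1 = 2.
Assume |S_m| = 3^{m+1} − 1.
Then |S_{m+1}| = 3|S_m| + 2 = 3(3^{m+1} − 1) + 2 = 3^{m+2} − 3 + 2 = 3^{m+2} − 1.
By induction, |S_k| = 3^{k+1} − 1 for all k ≥ 0.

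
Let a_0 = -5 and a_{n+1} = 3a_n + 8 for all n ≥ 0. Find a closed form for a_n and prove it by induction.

Claim: a_n = -3^n − 4.

Base case: a_0 = -5, and -3^0 − 4 = -1 − 4 = -5.
Assume a_j = -3^j − 4 for some j ≥ 0.
Then a_{j+1} = 3a_j + 8 = 3·(-3^j − 4) + 8 = -3^{j+1} − 12 + 8 = -3^{j+1} − 4.
So the formula holds for j+1, and by induction a_n = -3^n − 4 for all n ≥ 0.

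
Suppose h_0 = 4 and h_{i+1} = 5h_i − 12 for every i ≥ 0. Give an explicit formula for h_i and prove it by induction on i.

Claim: h_i = 5^i + 3.

Base case: h_0 = 4, and 5^0 + 3 = 1 + 3 = 4.
Assume h_j = 5^j + 3 for some j ≥ 0.
Then h_{j+1} = 5h_j − 12 = 5·(5^j + 3) − 12 = 5^{j+1} + 15 − 12 = 5^{j+1} + 3.
Hence h_i = 5^i + 3 for every i ≥ 0, by induction.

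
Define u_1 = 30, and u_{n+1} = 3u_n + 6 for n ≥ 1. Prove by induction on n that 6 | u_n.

Base case: u_1 = 30 = 6·5, so 6 | u_1.
Assume 6 | u_m, so u_m = 6t for some integer t.
Then u_{m+1} = 3u_m + 6 = 3·(6t) + 6 = 6(3t + 1), so 6 | u_{m+1}.
So the property holds for m+1, and by induction 6 | u_n for all n ≥ 1.

6 | u_n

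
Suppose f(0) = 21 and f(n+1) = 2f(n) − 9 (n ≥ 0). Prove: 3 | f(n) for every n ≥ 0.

Base case: f(0) = 21 = 3·7, so 3 | f(0).
Assume 3 | f(k), so f(k) = 3t for some integer t.
Then f(k+1) = 2f(k) − 9 = 2·(3t) − 9 = 3(2t − 3), so 3 | f(k+1).
By induction, 3 | f(n) for all n ≥ 0.

3 | f(n)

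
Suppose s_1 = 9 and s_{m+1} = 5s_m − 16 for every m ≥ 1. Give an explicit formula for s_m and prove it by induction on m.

Claim: s_m = 5^m + 4.

Base case: s_1 = 9, and 5^1 + 4 = 5 + 4 = 9.
Assume s_j = 5^j + 4 for some j ≥ 1.
Then s_{j+1} = 5s_j − 16 = 5·(5^j + 4) − 16 = 5^{j+1} + 20 − 16 = 5^{j+1} + 4.
So the formula holds for j+1, and by induction s_m = 5^m + 4 for all m ≥ 1.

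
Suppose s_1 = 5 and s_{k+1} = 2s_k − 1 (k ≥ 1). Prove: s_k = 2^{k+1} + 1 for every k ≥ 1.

Base case: s_1 = 5, and 2^{1+1} + 1 = 4 + 1 = 5.
Assume s_r = 2^{r+1} + 1 for some r ≥ 1.
Then s_{r+1} = 2s_r − 1 = 2·(2^{r+1} + 1) − 1 = 2^{r+2} + 2 − 1 = 2^{r+2} + 1.
By induction, s_k = 2^{k+1} + 1 for all k ≥ 1.

s_k = 2^{k+1} + 1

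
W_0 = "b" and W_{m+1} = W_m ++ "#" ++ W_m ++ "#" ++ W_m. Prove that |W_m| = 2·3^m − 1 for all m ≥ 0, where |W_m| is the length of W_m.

Base case: |W_0| = 1, and 2·3^0 − 1 = 1.
Assume |W_k| = 2·3^k − 1.
Then |W_{k+1}| = 3|W_k| + 2 = 3(2·3^k − 1) + 2 = 2·3^{k+1} − 3 + 2 = 2·3^{k+1} − 1.
By induction, |W_m| = 2·3^m − 1 for all m ≥ 0.

|W_m| = 2·3^m − 1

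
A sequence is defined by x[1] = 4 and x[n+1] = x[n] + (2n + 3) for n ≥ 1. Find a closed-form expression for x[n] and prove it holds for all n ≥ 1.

Claim: x[n] = n^2 + 2n + 1.

Base case: x[1] = 4, and 1^2 + 2·1 + 1 = 4.
Assume x[r] = r^2 + 2r + 1.
Then x[r+1] = x[r] + (2r + 3) = (r^2 + 2r + 1) + (2r + 3) = r^2 + 4r + 4,
and (r+1)^2 + 2·(r+1) + 1 = r^2 + 4r + 4.
Hence x[n] = n^2 + 2n + 1 for every n ≥ 1, by induction.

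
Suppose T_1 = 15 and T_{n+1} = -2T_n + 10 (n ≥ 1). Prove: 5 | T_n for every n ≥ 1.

Base case: T_1 = 15 = 5·3, so 5 | T_1.
Assume 5 | T_r, so T_r = 5t for some integer t.
Then T_{r+1} = -2T_r + 10 = -2·(5t) + 10 = 5(-2t + 2), so 5 | T_{r+1}.
By induction, 5 | T_n for all n ≥ 1.

5 | T_n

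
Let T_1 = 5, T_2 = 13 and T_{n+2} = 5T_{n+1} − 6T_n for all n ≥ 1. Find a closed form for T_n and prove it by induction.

Claim: T_n = 3^n + 2^n.

Base cases: T_1 = 5 and 3^1 + 2^1 = 5; T_2 = 13 and 3^2 + 2^2 = 13.
Assume T_j = 3^j + 2^j for all 1 ≤ j ≤ r, where r ≥ 2.
Then T_{r+1} = 5T_r − 6T_{r−1} = 5·(3^r + 2^r) − 6·(3^{r−1} + 2^{r−1}) = (5·3 − 6)3^{r−1} + (5·2 − 6)2^{r−1} = 9·3^{r−1} + 4·2^{r−1} = 3^{r+1} + 2^{r+1}.
This completes the inductive step, so T_n = 3^n + 2^n for all n ≥ 1.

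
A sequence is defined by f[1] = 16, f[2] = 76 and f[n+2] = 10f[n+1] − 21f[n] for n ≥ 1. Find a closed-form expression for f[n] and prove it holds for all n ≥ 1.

Claim: f[n] = 3·3^n + 7^n.

Base cases: f[1] = 16 and 3·3^1 + 7^1 = 16; f[2] = 76 and 3·3^2 + 7^2 = 76.
Assume f[j] = 3·3^j + 7^j for all 1 ≤ j ≤ m, where m ≥ 2.
Then f[m+1] = 10f[m] − 21f[m−1] = 10·(3·3^m + 7^m) − 21·(3·3^{m−1} + 7^{m−1}) = 3·(10·3 − 21)3^{m−1} + (10·7 − 21)7^{m−1} = 27·3^{m−1} + 49·7^{m−1} = 3·3^{m+1} + 7^{m+1}.
Hence f[n] = 3·3^n + 7^n for every n ≥ 1, by strong induction.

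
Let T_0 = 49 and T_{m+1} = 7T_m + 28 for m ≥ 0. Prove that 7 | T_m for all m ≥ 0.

Base case: T_0 = 49 = 7·7, so 7 | T_0.
Assume 7 | T_k, so T_k = 7t for some integer t.
Then T_{k+1} = 7T_k + 28 = 7·(7t) + 28 = 7(7t + 4), so 7 | T_{k+1}.
So the property holds for k+1, and by induction 7 | T_m for all m ≥ 0.

7 | T_m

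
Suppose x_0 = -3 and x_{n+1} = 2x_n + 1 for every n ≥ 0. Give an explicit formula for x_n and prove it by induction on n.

Claim: x_n = -2^{n+1} − 1.

Base case: x_0 = -3, and -2^{0+1} − 1 = -2 − 1 = -3.
Assume x_j = -2^{j+1} − 1 for some j ≥ 0.
Then x_{j+1} = 2x_j + 1 = 2·(-2^{j+1} − 1) + 1 = -2^{j+2} − 2 + 1 = -2^{j+2} − 1.
This completes the inductive step, so x_n = -2^{n+1} − 1 for all n ≥ 0.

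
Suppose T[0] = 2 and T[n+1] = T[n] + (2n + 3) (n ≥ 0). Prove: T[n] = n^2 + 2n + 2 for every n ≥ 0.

Base case: T[0] = 2, and 0^2 + 2·0 + 2 = 2.
Assume T[r] = r^2 + 2r + 2.
Then T[r+1] = T[r] + (2r + 3) = (r^2 + 2r + 2) + (2r + 3) = r^2 + 4r + 5,
and (r+1)^2 + 2·(r+1) + 2 = r^2 + 4r + 5.
This completes the inductive step, so T[n] = n^2 + 2n + 2 for all n ≥ 0.

T[n] = n^2 + 2n + 2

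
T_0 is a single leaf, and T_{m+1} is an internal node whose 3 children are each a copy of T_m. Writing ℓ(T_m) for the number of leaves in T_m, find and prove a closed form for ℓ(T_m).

Claim: ℓ(T_m) = 3^m.

Base case: ℓ(T_0) = 1, and 3^0 = 1.
Assume ℓ(T_k) = 3^k.
Then ℓ(T_{k+1}) = 3·ℓ(T_k) = 3·3^k = 3^{k+1}.
So the formula holds for k+1, and by induction ℓ(T_m) = 3^m for all m ≥ 0.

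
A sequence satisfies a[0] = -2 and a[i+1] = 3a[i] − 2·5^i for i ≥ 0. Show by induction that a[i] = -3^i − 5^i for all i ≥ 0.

Base case: a[0] = -2, and -3^0 − 5^0 = -1 − 1 = -2.
Assume a[j] = -3^j − 5^j for some j ≥ 0.
Then a[j+1] = 3a[j] − 2·5^j = 3·(-3^j − 5^j) − 2·5^j = -3^{j+1} − 3·5^j − 2·5^j = -3^{j+1} − 5·5^j = -3^{j+1} − 5^{j+1}.
This completes the inductive step, so a[i] = -3^i − 5^i for all i ≥ 0.

a[i] = -3^i − 5^i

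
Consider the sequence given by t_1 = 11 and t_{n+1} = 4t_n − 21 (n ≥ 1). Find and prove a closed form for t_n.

Claim: t_n = 4^n + 7.

Base case: t_1 = 11, and 4^1 + 7 = 4 + 7 = 11.
Assume t_r = 4^r + 7 for some r ≥ 1.
Then t_{r+1} = 4t_r − 21 = 4·(4^r + 7) − 21 = 4^{r+1} + 28 − 21 = 4^{r+1} + 7.
By induction, t_n = 4^n + 7 for all n ≥ 1.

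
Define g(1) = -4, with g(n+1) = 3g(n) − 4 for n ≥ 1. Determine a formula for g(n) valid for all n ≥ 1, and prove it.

Claim: g(n) = -2·3^n + 2.

Base case: g(1) = -4, and -2·3^1 + 2 = -6 + 2 = -4.
Assume g(m) = -2·3^m + 2 for some m ≥ 1.
Then g(m+1) = 3g(m) − 4 = 3·(-2·3^m + 2) − 4 = -6·3^m + 6 − 4 = -2·3^{m+1} + 2.
So the formula holds for m+1, and by induction g(n) = -2·3^n + 2 for all n ≥ 1.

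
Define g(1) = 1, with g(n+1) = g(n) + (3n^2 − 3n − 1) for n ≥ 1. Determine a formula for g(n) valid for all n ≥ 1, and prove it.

Claim: g(n) = n^3 − 3n^2 + n + 2.

Base case: g(1) = 1, and 1^3 − 3·1^2 + 1 + 2 = 1.
Assume g(m) = m^3 − 3m^2 + m + 2.
Then g(m+1) = g(m) + (3m^2 − 3m − 1) = (m^3 − 3m^2 + m + 2) + (3m^2 − 3m − 1) = m^3 − 2m + 1,
and (m+1)^3 − 3·(m+1)^2 + (m+1) + 2 = m^3 − 2m + 1.
By induction, g(n) = n^3 − 3n^2 + n + 2 for all n ≥ 1.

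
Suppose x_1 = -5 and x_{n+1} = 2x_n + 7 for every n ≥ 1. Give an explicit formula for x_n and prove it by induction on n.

Claim: x_n = 2^n − 7.

Base case: x_1 = -5, and 2^1 − 7 = 2 − 7 = -5.
Assume x_m = 2^m − 7 for some m ≥ 1.
Then x_{m+1} = 2x_m + 7 = 2·(2^m − 7) + 7 = 2^{m+1} − 14 + 7 = 2^{m+1} − 7.
So the formula holds for m+1, and by induction x_n = 2^n − 7 for all n ≥ 1.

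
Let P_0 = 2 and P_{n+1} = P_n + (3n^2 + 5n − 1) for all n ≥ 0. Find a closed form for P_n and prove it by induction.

Claim: P_n = n^3 + n^2 − 3n + 2.

Base case: P_0 = 2, and 0^3 + 0^2 − 3·0 + 2 = 2.
Assume P_m = m^3 + m^2 − 3m + 2.
Then P_{m+1} = P_m + (3m^2 + 5m − 1) = (m^3 + m^2 − 3m + 2) + (3m^2 + 5m − 1) = m^3 + 4m^2 + 2m + 1,
and (m+1)^3 + (m+1)^2 − 3·(m+1) + 2 = m^3 + 4m^2 + 2m + 1.
This completes the inductive step, so P_n = n^3 + n^2 − 3n + 2 for all n ≥ 0.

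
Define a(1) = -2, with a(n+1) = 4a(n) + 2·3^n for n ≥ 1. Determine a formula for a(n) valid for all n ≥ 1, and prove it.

Claim: a(n) = 4^n − 2·3^n.

Base case: a(1) = -2, and 4^1 − 2·3^1 = 4 − 6 = -2.
Assume a(j) = 4^j − 2·3^j for some j ≥ 1.
Then a(j+1) = 4a(j) + 2·3^j = 4·(4^j − 2·3^j) + 2·3^j = 4^{j+1} − 8·3^j + 2·3^j = 4^{j+1} − 6·3^j = 4^{j+1} − 2·3^{j+1}.
This completes the inductive step, so a(n) = 4^n − 2·3^n for all n ≥ 1.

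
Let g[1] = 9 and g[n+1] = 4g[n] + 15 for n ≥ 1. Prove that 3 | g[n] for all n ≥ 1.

Base case: g[1] = 9 = 3·3, so 3 | g[1].
Assume 3 | g[r], so g[r] = 3t for some integer t.
Then g[r+1] = 4g[r] + 15 = 4·(3t) + 15 = 3(4t + 5), so 3 | g[r+1].
So the property holds for r+1, and by induction 3 | g[n] for all n ≥ 1.

3 | g[n]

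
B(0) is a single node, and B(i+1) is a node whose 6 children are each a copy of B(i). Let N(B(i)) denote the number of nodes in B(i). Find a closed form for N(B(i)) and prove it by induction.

Claim: N(B(i)) = (6^{i+1} − 1)/5.

Base case: N(B(0)) = 1, and (6^{0+1} − 1)/5 = 1.
Assume N(B(m)) = (6^{m+1} − 1)/5.
Then N(B(m+1)) = 1 + 6N(B(m)) = 1 + 6·(6^{m+1} − 1)/5 = 1 + (6^{m+2} − 6)/5 = (5 + 6^{m+2} − 6)/5 = (6^{m+2} − 1)/5.
By induction, N(B(i)) = (6^{i+1} − 1)/5 for all i ≥ 0.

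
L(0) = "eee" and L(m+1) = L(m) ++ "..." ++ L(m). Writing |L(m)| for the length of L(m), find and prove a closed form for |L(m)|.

Claim: |L(m)| = 6·2^m − 3.

Base case: |L(0)| = 3, and 6·2^0 − 3 = 3.
Assume |L(r)| = 6·2^r − 3.
Then |L(r+1)| = |L(r)| + 3 + |L(r)| = 2|L(r)| + 3 = 2(6·2^r − 3) + 3 = 6·2^{r+1} − 6 + 3 = 6·2^{r+1} − 3.
Hence |L(m)| = 6·2^m − 3 for every m ≥ 0, by induction.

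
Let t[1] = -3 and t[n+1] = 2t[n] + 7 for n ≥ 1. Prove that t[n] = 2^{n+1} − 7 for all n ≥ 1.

Base case: t[1] = -3, and 2^{1+1} − 7 = 4 − 7 = -3.
Assume t[r] = 2^{r+1} − 7 for some r ≥ 1.
Then t[r+1] = 2t[r] + 7 = 2·(2^{r+1} − 7) + 7 = 2^{r+2} − 14 + 7 = 2^{r+2} − 7.
By induction, t[n] = 2^{n+1} − 7 for all n ≥ 1.

t[n] = 2^{n+1} − 7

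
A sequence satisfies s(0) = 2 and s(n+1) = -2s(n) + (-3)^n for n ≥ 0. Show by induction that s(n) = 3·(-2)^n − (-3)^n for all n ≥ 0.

Base case: s(0) = 2, and 3·(-2)^0 − (-3)^0 = 3 − 1 = 2.
Assume s(m) = 3·(-2)^m − (-3)^m for some m ≥ 0.
Then s(m+1) = -2s(m) + (-3)^m = -2·(3·(-2)^m − (-3)^m) + (-3)^m = 3·(-2)^{m+1} + 2·(-3)^m + (-3)^m = 3·(-2)^{m+1} + 3·(-3)^m = 3·(-2)^{m+1} − (-3)^{m+1}.
Hence s(n) = 3·(-2)^n − (-3)^n for every n ≥ 0, by induction.

s(n) = 3·(-2)^n − (-3)^n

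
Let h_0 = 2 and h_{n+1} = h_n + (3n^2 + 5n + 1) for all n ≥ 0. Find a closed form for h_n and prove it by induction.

Claim: h_n = n^3 + n^2 − n + 2.

Base case: h_0 = 2, and 0^3 + 0^2 − 0 + 2 = 2.
Assume h_k = k^3 + k^2 − k + 2.
Then h_{k+1} = h_k + (3k^2 + 5k + 1) = (k^3 + k^2 − k + 2) + (3k^2 + 5k + 1) = k^3 + 4k^2 + 4k + 3,
and (k+1)^3 + (k+1)^2 − (k+1) + 2 = k^3 + 4k^2 + 4k + 3.
Hence h_n = n^3 + n^2 − n + 2 for every n ≥ 0, by induction.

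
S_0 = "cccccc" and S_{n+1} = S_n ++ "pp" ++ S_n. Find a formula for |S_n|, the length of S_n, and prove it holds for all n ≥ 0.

Claim: |S_n| = 2^{n+3} − 2.

Base case: |S_0| = 6, and 2^{0+3} − 2 = 6.
Assume |S_k| = 2^{k+3} − 2.
Then |S_{k+1}| = |S_k| + 2 + |S_k| = 2|S_k| + 2 = 2(2^{k+3} − 2) + 2 = 2^{k+1+3} − 4 + 2 = 2^{k+1+3} − 2.
This completes the inductive step, so |S_n| = 2^{n+3} − 2 for all n ≥ 0.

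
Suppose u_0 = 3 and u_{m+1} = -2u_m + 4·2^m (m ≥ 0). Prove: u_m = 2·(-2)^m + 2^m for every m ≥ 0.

Base case: u_0 = 3, and 2·(-2)^0 + 2^0 = 2 + 1 = 3.
Assume u_r = 2·(-2)^r + 2^r for some r ≥ 0.
Then u_{r+1} = -2u_r + 4·2^r = -2·(2·(-2)^r + 2^r) + 4·2^r = 2·(-2)^{r+1} − 2·2^r + 4·2^r = 2·(-2)^{r+1} + 2·2^r = 2·(-2)^{r+1} + 2^{r+1}.
So the formula holds for r+1, and by induction u_m = 2·(-2)^m + 2^m for all m ≥ 0.

u_m = 2·(-2)^m + 2^m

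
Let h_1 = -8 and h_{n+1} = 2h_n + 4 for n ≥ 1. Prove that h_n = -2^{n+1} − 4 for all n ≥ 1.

Base case: h_1 = -8, and -2^{1+1} − 4 = -4 − 4 = -8.
Assume h_k = -2^{k+1} − 4 for some k ≥ 1.
Then h_{k+1} = 2h_k + 4 = 2·(-2^{k+1} − 4) + 4 = -2^{k+2} − 8 + 4 = -2^{k+2} − 4.
So the formula holds for k+1, and by induction h_n = -2^{n+1} − 4 for all n ≥ 1.

h_n = -2^{n+1} − 4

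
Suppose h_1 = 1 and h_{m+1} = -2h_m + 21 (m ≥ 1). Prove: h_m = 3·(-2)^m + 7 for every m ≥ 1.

Base case: h_1 = 1, and 3·(-2)^1 + 7 = -6 + 7 = 1.
Assume h_k = 3·(-2)^k + 7 for some k ≥ 1.
Then h_{k+1} = -2h_k + 21 = -2·(3·(-2)^k + 7) + 21 = -6·(-2)^k − 14 + 21 = 3·(-2)^{k+1} + 7.
This completes the inductive step, so h_m = 3·(-2)^m + 7 for all m ≥ 1.

h_m = 3·(-2)^m + 7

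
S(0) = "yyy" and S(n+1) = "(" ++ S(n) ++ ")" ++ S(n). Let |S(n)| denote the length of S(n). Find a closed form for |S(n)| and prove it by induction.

Claim: |S(n)| = 5·2^n − 2.

Base case: |S(0)| = 3, and 5·2^0 − 2 = 3.
Assume |S(k)| = 5·2^k − 2.
Then |S(k+1)| = 1 + |S(k)| + 1 + |S(k)| = 2|S(k)| + 2 = 2(5·2^k − 2) + 2 = 5·2^{k+1} − 4 + 2 = 5·2^{k+1} − 2.
This completes the inductive step, so |S(n)| = 5·2^n − 2 for all n ≥ 0.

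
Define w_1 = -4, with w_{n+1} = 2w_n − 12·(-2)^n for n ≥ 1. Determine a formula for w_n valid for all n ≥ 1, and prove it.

Claim: w_n = 2^n + 3·(-2)^n.

Base case: w_1 = -4, and 2^1 + 3·(-2)^1 = 2 − 6 = -4.
Assume w_k = 2^k + 3·(-2)^k for some k ≥ 1.
Then w_{k+1} = 2w_k − 12·(-2)^k = 2·(2^k + 3·(-2)^k) − 12·(-2)^k = 2^{k+1} + 6·(-2)^k − 12·(-2)^k = 2^{k+1} − 6·(-2)^k = 2^{k+1} + 3·(-2)^{k+1}.
Hence w_n = 2^n + 3·(-2)^n for every n ≥ 1, by induction.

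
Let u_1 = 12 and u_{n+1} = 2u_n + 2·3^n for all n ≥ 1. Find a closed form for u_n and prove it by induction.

Claim: u_n = 3·2^n + 2·3^n.

Base case: u_1 = 12, and 3·2^1 + 2·3^1 = 6 + 6 = 12.
Assume u_r = 3·2^r + 2·3^r for some r ≥ 1.
Then u_{r+1} = 2u_r + 2·3^r = 2·(3·2^r + 2·3^r) + 2·3^r = 3·2^{r+1} + 4·3^r + 2·3^r = 3·2^{r+1} + 6·3^r = 3·2^{r+1} + 2·3^{r+1}.
Hence u_n = 3·2^n + 2·3^n for every n ≥ 1, by induction.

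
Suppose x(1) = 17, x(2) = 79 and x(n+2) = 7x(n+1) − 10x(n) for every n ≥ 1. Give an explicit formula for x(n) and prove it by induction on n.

Claim: x(n) = 3·5^n + 2^n.

Base cases: x(1) = 17 and 3·5^1 + 2^1 = 17; x(2) = 79 and 3·5^2 + 2^2 = 79.
Assume x(i) = 3·5^i + 2^i for all 1 ≤ i ≤ j, where j ≥ 2.
Then x(j+1) = 7x(j) − 10x(j−1) = 7·(3·5^j + 2^j) − 10·(3·5^{j−1} + 2^{j−1}) = 3·(7·5 − 10)5^{j−1} + (7·2 − 10)2^{j−1} = 75·5^{j−1} + 4·2^{j−1} = 3·5^{j+1} + 2^{j+1}.
Hence x(n) = 3·5^n + 2^n for every n ≥ 1, by strong induction.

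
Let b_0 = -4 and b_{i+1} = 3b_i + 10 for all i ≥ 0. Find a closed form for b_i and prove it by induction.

Claim: b_i = 3^i − 5.

Base case: b_0 = -4, and 3^0 − 5 = 1 − 5 = -4.
Assume b_k = 3^k − 5 for some k ≥ 0.
Then b_{k+1} = 3b_k + 10 = 3·(3^k − 5) + 10 = 3^{k+1} − 15 + 10 = 3^{k+1} − 5.
By induction, b_i = 3^i − 5 for all i ≥ 0.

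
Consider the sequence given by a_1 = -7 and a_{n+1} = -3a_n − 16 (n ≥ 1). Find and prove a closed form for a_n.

Claim: a_n = (-3)^n − 4.

Base case: a_1 = -7, and (-3)^1 − 4 = -3 − 4 = -7.
Assume a_m = (-3)^m − 4 for some m ≥ 1.
Then a_{m+1} = -3a_m − 16 = -3·((-3)^m − 4) − 16 = -3·(-3)^m + 12 − 16 = (-3)^{m+1} − 4.
This completes the inductive step, so a_n = (-3)^n − 4 for all n ≥ 1.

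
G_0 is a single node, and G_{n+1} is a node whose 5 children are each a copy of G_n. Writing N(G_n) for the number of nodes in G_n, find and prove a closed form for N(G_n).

Claim: N(G_n) = (5^{n+1} − 1)/4.

Base case: N(G_0) = 1, and (5^{0+1} − 1)/4 = 1.
Assume N(G_m) = (5^{m+1} − 1)/4.
Then N(G_{m+1}) = 1 + 5N(G_m) = 1 + 5·(5^{m+1} − 1)/4 = 1 + (5^{m+2} − 5)/4 = (4 + 5^{m+2} − 5)/4 = (5^{m+2} − 1)/4.
So the formula holds for m+1, and by induction N(G_n) = (5^{n+1} − 1)/4 for all n ≥ 0.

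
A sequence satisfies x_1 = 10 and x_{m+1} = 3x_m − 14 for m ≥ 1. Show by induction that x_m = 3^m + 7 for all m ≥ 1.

Base case: x_1 = 10, and 3^1 + 7 = 3 + 7 = 10.
Assume x_j = 3^j + 7 for some j ≥ 1.
Then x_{j+1} = 3x_j − 14 = 3·(3^j + 7) − 14 = 3^{j+1} + 21 − 14 = 3^{j+1} + 7.
By induction, x_m = 3^m + 7 for all m ≥ 1.

x_m = 3^m + 7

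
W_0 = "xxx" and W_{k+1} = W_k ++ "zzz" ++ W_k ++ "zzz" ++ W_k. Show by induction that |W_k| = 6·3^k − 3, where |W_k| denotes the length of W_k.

Base case: |W_0| = 3, and 6·3^0 − 3 = 3.
Assume |W_m| = 6·3^m − 3.
Then |W_{m+1}| = 3|W_m| + 6 = 3(6·3^m − 3) + 6 = 6·3^{m+1} − 9 + 6 = 6·3^{m+1} − 3.
By induction, |W_k| = 6·3^k − 3 for all k ≥ 0.

|W_k| = 6·3^k − 3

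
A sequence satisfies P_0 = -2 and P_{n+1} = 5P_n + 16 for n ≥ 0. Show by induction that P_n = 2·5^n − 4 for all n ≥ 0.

Base case: P_0 = -2, and 2·5^0 − 4 = 2 − 4 = -2.
Assume P_m = 2·5^m − 4 for some m ≥ 0.
Then P_{m+1} = 5P_m + 16 = 5·(2·5^m − 4) + 16 = 10·5^m − 20 + 16 = 2·5^{m+1} − 4.
This completes the inductive step, so P_n = 2·5^n − 4 for all n ≥ 0.

P_n = 2·5^n − 4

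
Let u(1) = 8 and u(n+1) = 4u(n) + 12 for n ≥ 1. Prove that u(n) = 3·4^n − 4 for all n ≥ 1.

Base case: u(1) = 8, and 3·4^1 − 4 = 12 − 4 = 8.
Assume u(j) = 3·4^j − 4 for some j ≥ 1.
Then u(j+1) = 4u(j) + 12 = 4·(3·4^j − 4) + 12 = 12·4^j − 16 + 12 = 3·4^{j+1} − 4.
Hence u(n) = 3·4^n − 4 for every n ≥ 1, by induction.

u(n) = 3·4^n − 4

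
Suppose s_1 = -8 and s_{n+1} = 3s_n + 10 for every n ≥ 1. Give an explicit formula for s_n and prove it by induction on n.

Claim: s_n = -3^n − 5.

Base case: s_1 = -8, and -3^1 − 5 = -3 − 5 = -8.
Assume s_r = -3^r − 5 for some r ≥ 1.
Then s_{r+1} = 3s_r + 10 = 3·(-3^r − 5) + 10 = -3^{r+1} − 15 + 10 = -3^{r+1} − 5.
By induction, s_n = -3^n − 5 for all n ≥ 1.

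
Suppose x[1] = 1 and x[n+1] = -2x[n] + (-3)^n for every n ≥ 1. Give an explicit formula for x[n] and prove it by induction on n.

Claim: x[n] = (-2)^n − (-3)^n.

Base case: x[1] = 1, and (-2)^1 − (-3)^1 = -2 + 3 = 1.
Assume x[m] = (-2)^m − (-3)^m for some m ≥ 1.
Then x[m+1] = -2x[m] + (-3)^m = -2·((-2)^m − (-3)^m) + (-3)^m = (-2)^{m+1} + 2·(-3)^m + (-3)^m = (-2)^{m+1} + 3·(-3)^m = (-2)^{m+1} − (-3)^{m+1}.
Hence x[n] = (-2)^n − (-3)^n for every n ≥ 1, by induction.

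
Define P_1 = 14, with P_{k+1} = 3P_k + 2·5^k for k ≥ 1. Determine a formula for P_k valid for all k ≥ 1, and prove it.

Claim: P_k = 3·3^k + 5^k.

Base case: P_1 = 14, and 3·3^1 + 5^1 = 9 + 5 = 14.
Assume P_j = 3·3^j + 5^j for some j ≥ 1.
Then P_{j+1} = 3P_j + 2·5^j = 3·(3·3^j + 5^j) + 2·5^j = 3·3^{j+1} + 3·5^j + 2·5^j = 3·3^{j+1} + 5·5^j = 3·3^{j+1} + 5^{j+1}.
This completes the inductive step, so P_k = 3·3^k + 5^k for all k ≥ 1.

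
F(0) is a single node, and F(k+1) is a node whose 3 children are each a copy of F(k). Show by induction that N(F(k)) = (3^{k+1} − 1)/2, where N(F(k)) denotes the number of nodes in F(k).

Base case: N(F(0)) = 1, and (3^{0+1} − 1)/2 = 1.
Assume N(F(j)) = (3^{j+1} − 1)/2.
Then N(F(j+1)) = 1 + 3N(F(j)) = 1 + 3·(3^{j+1} − 1)/2 = 1 + (3^{j+2} − 3)/2 = (2 + 3^{j+2} − 3)/2 = (3^{j+2} − 1)/2.
By induction, N(F(k)) = (3^{k+1} − 1)/2 for all k ≥ 0.

N(F(k)) = (3^{k+1} − 1)/2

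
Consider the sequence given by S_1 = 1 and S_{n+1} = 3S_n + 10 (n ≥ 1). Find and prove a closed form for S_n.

Claim: S_n = 2·3^n − 5.

Base case: S_1 = 1, and 2·3^1 − 5 = 6 − 5 = 1.
Assume S_m = 2·3^m − 5 for some m ≥ 1.
Then S_{m+1} = 3S_m + 10 = 3·(2·3^m − 5) + 10 = 6·3^m − 15 + 10 = 2·3^{m+1} − 5.
This completes the inductive step, so S_n = 2·3^n − 5 for all n ≥ 1.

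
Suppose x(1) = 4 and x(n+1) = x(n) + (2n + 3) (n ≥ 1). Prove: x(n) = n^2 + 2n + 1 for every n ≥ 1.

Base case: x(1) = 4, and 1^2 + 2·1 + 1 = 4.
Assume x(r) = r^2 + 2r + 1.
Then x(r+1) = x(r) + (2r + 3) = (r^2 + 2r + 1) + (2r + 3) = r^2 + 4r + 4,
and (r+1)^2 + 2·(r+1) + 1 = r^2 + 4r + 4.
Hence x(n) = n^2 + 2n + 1 for every n ≥ 1, by induction.

x(n) = n^2 + 2n + 1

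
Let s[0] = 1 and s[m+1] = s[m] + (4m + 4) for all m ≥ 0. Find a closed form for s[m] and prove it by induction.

Claim: s[m] = 2m^2 + 2m + 1.

Base case: s[0] = 1, and 2·0^2 + 2·0 + 1 = 1.
Assume s[k] = 2k^2 + 2k + 1.
Then s[k+1] = s[k] + (4k + 4) = (2k^2 + 2k + 1) + (4k + 4) = 2k^2 + 6k + 5,
and 2·(k+1)^2 + 2·(k+1) + 1 = 2k^2 + 6k + 5.
This completes the inductive step, so s[m] = 2m^2 + 2m + 1 for all m ≥ 0.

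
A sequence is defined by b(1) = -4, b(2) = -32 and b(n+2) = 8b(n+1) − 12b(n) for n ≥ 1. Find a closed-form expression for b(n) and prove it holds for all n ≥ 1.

Claim: b(n) = -6^n + 2^n.

Base cases: b(1) = -4 and -6^1 + 2^1 = -4; b(2) = -32 and -6^2 + 2^2 = -32.
Assume b(j) = -6^j + 2^j for all 1 ≤ j ≤ m, where m ≥ 2.
Then b(m+1) = 8b(m) − 12b(m−1) = 8·(-6^m + 2^m) − 12·(-6^{m−1} + 2^{m−1}) = -(8·6 − 12)6^{m−1} + (8·2 − 12)2^{m−1} = -36·6^{m−1} + 4·2^{m−1} = -6^{m+1} + 2^{m+1}.
Hence b(n) = -6^n + 2^n for every n ≥ 1, by strong induction.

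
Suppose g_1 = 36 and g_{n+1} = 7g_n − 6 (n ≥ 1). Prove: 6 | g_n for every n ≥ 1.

Base case: g_1 = 36 = 6·6, so 6 | g_1.
Assume 6 | g_k, so g_k = 6t for some integer t.
Then g_{k+1} = 7g_k − 6 = 7·(6t) − 6 = 6(7t − 1), so 6 | g_{k+1}.
This completes the inductive step, so 6 | g_n for all n ≥ 1.

6 | g_n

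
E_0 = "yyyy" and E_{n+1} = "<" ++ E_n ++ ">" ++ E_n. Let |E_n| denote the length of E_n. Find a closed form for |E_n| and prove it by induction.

Claim: |E_n| = 6·2^n − 2.

Base case: |E_0| = 4, and 6·2^0 − 2 = 4.
Assume |E_j| = 6·2^j − 2.
Then |E_{j+1}| = 1 + |E_j| + 1 + |E_j| = 2|E_j| + 2 = 2(6·2^j − 2) + 2 = 6·2^{j+1} − 4 + 2 = 6·2^{j+1} − 2.
So the formula holds for j+1, and by induction |E_n| = 6·2^n − 2 for all n ≥ 0.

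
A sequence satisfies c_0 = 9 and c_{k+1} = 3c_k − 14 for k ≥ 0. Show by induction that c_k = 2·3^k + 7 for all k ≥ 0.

Base case: c_0 = 9, and 2·3^0 + 7 = 2 + 7 = 9.
Assume c_m = 2·3^m + 7 for some m ≥ 0.
Then c_{m+1} = 3c_m − 14 = 3·(2·3^m + 7) − 14 = 6·3^m + 21 − 14 = 2·3^{m+1} + 7.
This completes the inductive step, so c_k = 2·3^k + 7 for all k ≥ 0.

c_k = 2·3^k + 7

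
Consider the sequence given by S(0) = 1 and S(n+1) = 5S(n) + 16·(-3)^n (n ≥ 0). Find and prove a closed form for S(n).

Claim: S(n) = 3·5^n − 2·(-3)^n.

Base case: S(0) = 1, and 3·5^0 − 2·(-3)^0 = 3 − 2 = 1.
Assume S(k) = 3·5^k − 2·(-3)^k for some k ≥ 0.
Then S(k+1) = 5S(k) + 16·(-3)^k = 5·(3·5^k − 2·(-3)^k) + 16·(-3)^k = 3·5^{k+1} − 10·(-3)^k + 16·(-3)^k = 3·5^{k+1} + 6·(-3)^k = 3·5^{k+1} − 2·(-3)^{k+1}.
This completes the inductive step, so S(n) = 3·5^n − 2·(-3)^n for all n ≥ 0.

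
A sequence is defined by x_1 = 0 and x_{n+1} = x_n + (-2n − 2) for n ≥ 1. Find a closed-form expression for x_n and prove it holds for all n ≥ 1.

Claim: x_n = -n^2 − n + 2.

Base case: x_1 = 0, and -1^2 − 1 + 2 = 0.
Assume x_j = -j^2 − j + 2.
Then x_{j+1} = x_j + (-2j − 2) = (-j^2 − j + 2) + (-2j − 2) = -j^2 − 3j,
and -(j+1)^2 − (j+1) + 2 = -j^2 − 3j.
Hence x_n = -n^2 − n + 2 for every n ≥ 1, by induction.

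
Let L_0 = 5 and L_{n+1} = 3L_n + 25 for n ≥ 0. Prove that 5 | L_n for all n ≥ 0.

Base case: L_0 = 5 = 5·1, so 5 | L_0.
Assume 5 | L_r, so L_r = 5t for some integer t.
Then L_{r+1} = 3L_r + 25 = 3·(5t) + 25 = 5(3t + 5), so 5 | L_{r+1}.
So the property holds for r+1, and by induction 5 | L_n for all n ≥ 0.

5 | L_n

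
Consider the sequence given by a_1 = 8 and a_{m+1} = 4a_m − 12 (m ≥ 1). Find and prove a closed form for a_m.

Claim: a_m = 4^m + 4.

Base case: a_1 = 8, and 4^1 + 4 = 4 + 4 = 8.
Assume a_r = 4^r + 4 for some r ≥ 1.
Then a_{r+1} = 4a_r − 12 = 4·(4^r + 4) − 12 = 4^{r+1} + 16 − 12 = 4^{r+1} + 4.
Hence a_m = 4^m + 4 for every m ≥ 1, by induction.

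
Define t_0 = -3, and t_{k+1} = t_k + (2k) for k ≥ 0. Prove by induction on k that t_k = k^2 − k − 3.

Base case: t_0 = -3, and 0^2 − 0 − 3 = -3.
Assume t_r = r^2 − r − 3.
Then t_{r+1} = t_r + (2r) = (r^2 − r − 3) + (2r) = r^2 + r − 3,
and (r+1)^2 − (r+1) − 3 = r^2 + r − 3.
This completes the inductive step, so t_k = k^2 − k − 3 for all k ≥ 0.

t_k = k^2 − k − 3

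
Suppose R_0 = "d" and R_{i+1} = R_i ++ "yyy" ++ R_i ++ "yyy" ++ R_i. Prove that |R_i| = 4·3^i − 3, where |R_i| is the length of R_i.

Base case: |R_0| = 1, and 4·3^0 − 3 = 1.
Assume |R_m| = 4·3^m − 3.
Then |R_{m+1}| = 3|R_m| + 6 = 3(4·3^m − 3) + 6 = 4·3^{m+1} − 9 + 6 = 4·3^{m+1} − 3.
This completes the inductive step, so |R_i| = 4·3^i − 3 for all i ≥ 0.

|R_i| = 4·3^i − 3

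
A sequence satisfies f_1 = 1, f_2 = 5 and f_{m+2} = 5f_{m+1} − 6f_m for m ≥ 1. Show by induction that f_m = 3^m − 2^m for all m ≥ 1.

Base cases: f_1 = 1 and 3^1 − 2^1 = 1; f_2 = 5 and 3^2 − 2^2 = 5.
Assume f_i = 3^i − 2^i for all 1 ≤ i ≤ j, where j ≥ 2.
Then f_{j+1} = 5f_j − 6f_{j−1} = 5·(3^j − 2^j) − 6·(3^{j−1} − 2^{j−1}) = (5·3 − 6)3^{j−1} − (5·2 − 6)2^{j−1} = 9·3^{j−1} − 4·2^{j−1} = 3^{j+1} − 2^{j+1}.
So the formula holds for j+1, and by strong induction f_m = 3^m − 2^m for all m ≥ 1.

f_m = 3^m − 2^m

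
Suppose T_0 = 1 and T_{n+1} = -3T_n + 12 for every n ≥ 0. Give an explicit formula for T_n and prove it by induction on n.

Claim: T_n = -2·(-3)^n + 3.

Base case: T_0 = 1, and -2·(-3)^0 + 3 = -2 + 3 = 1.
Assume T_r = -2·(-3)^r + 3 for some r ≥ 0.
Then T_{r+1} = -3T_r + 12 = -3·(-2·(-3)^r + 3) + 12 = 6·(-3)^r − 9 + 12 = -2·(-3)^{r+1} + 3.
By induction, T_n = -2·(-3)^n + 3 for all n ≥ 0.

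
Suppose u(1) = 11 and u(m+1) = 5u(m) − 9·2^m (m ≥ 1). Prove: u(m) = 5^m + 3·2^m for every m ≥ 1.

Base case: u(1) = 11, and 5^1 + 3·2^1 = 5 + 6 = 11.
Assume u(j) = 5^j + 3·2^j for some j ≥ 1.
Then u(j+1) = 5u(j) − 9·2^j = 5·(5^j + 3·2^j) − 9·2^j = 5^{j+1} + 15·2^j − 9·2^j = 5^{j+1} + 6·2^j = 5^{j+1} + 3·2^{j+1}.
This completes the inductive step, so u(m) = 5^m + 3·2^m for all m ≥ 1.

u(m) = 5^m + 3·2^m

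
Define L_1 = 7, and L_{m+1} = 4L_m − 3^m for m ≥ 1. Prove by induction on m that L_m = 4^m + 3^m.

Base case: L_1 = 7, and 4^1 + 3^1 = 4 + 3 = 7.
Assume L_r = 4^r + 3^r for some r ≥ 1.
Then L_{r+1} = 4L_r − 3^r = 4·(4^r + 3^r) − 3^r = 4^{r+1} + 4·3^r − 3^r = 4^{r+1} + 3·3^r = 4^{r+1} + 3^{r+1}.
So the formula holds for r+1, and by induction L_m = 4^m + 3^m for all m ≥ 1.

L_m = 4^m + 3^m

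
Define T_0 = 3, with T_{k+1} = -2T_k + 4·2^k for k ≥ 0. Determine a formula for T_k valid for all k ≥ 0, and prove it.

Claim: T_k = 2·(-2)^k + 2^k.

Base case: T_0 = 3, and 2·(-2)^0 + 2^0 = 2 + 1 = 3.
Assume T_m = 2·(-2)^m + 2^m for some m ≥ 0.
Then T_{m+1} = -2T_m + 4·2^m = -2·(2·(-2)^m + 2^m) + 4·2^m = 2·(-2)^{m+1} − 2·2^m + 4·2^m = 2·(-2)^{m+1} + 2·2^m = 2·(-2)^{m+1} + 2^{m+1}.
So the formula holds for m+1, and by induction T_k = 2·(-2)^k + 2^k for all k ≥ 0.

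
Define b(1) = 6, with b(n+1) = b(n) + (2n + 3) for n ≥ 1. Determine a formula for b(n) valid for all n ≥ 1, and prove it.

Claim: b(n) = n^2 + 2n + 3.

Base case: b(1) = 6, and 1^2 + 2·1 + 3 = 6.
Assume b(r) = r^2 + 2r + 3.
Then b(r+1) = b(r) + (2r + 3) = (r^2 + 2r + 3) + (2r + 3) = r^2 + 4r + 6,
and (r+1)^2 + 2·(r+1) + 3 = r^2 + 4r + 6.
This completes the inductive step, so b(n) = n^2 + 2n + 3 for all n ≥ 1.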